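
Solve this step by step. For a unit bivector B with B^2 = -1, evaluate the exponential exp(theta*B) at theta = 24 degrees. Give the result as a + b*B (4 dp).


For a unit bivector B with B^2 = -1, the exponential series gives
e^(theta*B) = cos(theta) + sin(theta)*B (the GA analogue of Euler's formula).
theta = 24 degrees = 0.418879 rad
cos(24 deg) = 0.9135
sin(24 deg) = 0.4067
exp(theta*B) = 0.9135 + 0.4067*B


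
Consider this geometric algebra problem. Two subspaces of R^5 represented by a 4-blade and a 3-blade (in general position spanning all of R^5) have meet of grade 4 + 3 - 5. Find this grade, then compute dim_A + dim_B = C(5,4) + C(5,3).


Meet grade = grade(A) + grade(B) - n
= 4 + 3 - 5 = 2
C(5,4) = 5
C(5,3) = 10
dim_A + dim_B = 5 + 10 = 15


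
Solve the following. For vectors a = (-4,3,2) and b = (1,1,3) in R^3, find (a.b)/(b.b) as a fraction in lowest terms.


Projection coefficient = (a . b) / (b . b)
a . b = (-4)*1 + 3*1 + 2*3
= -4 + 3 + 6 = 5
b . b = 1^2 + 1^2 + 3^2
= 1 + 1 + 9 = 11
Coefficient = 5/11
In lowest terms: 5/11


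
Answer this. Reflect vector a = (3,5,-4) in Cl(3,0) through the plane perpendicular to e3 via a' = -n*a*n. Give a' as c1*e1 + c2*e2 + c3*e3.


Reflection formula: a' = -n*a*n, with n = e3 (unit vector, n^2 = 1).
For reflection through hyperplane perp to e3:
The component along e3 flips sign, others stay.
a = (3, 5, -4)
a' = (3, 5, 4)
a' = 3*e1 + 5*e2 + 4*e3


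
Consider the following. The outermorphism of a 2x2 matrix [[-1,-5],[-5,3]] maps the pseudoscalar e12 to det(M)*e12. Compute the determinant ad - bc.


The outermorphism of a linear map f sends e1^e2 to f(e1)^f(e2).
f(e1) = -1*e1 - 5*e2
f(e2) = -5*e1 + 3*e2
f(e1) ^ f(e2) = (-1*e1 - 5*e2) ^ (-5*e1 + 3*e2)
= (-1)*3*e12 + (-5)*(-5)*e21
= (-3 - 25)*e12
= -28*e12
Coefficient = -28


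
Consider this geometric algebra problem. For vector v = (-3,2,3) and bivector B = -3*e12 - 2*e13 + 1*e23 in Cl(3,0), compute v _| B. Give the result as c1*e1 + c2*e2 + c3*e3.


Left contraction v _| B = <vB>_1 (grade-1 part of the geometric product vB).
Using e1_|e12 = e2, e2_|e12 = -e1, e1_|e13 = e3, e3_|e13 = -e1, e2_|e23 = e3, e3_|e23 = -e2:
e1 coeff: -v2*b12 - v3*b13 = -(2)*(-3) - (3)*(-2) = 12
e2 coeff: v1*b12 - v3*b23 = (-3)*(-3) - (3)*(1) = 6
e3 coeff: v1*b13 + v2*b23 = (-3)*(-2) + (2)*(1) = 8
v _| B = 12*e1 + 6*e2 + 8*e3


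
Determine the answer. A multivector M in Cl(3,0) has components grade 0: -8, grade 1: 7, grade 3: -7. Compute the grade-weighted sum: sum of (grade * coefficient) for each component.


Grade-weighted sum = sum of grade_k * coefficient_k
0*(-8) = 0
1*7 = 7
3*(-7) = -21
Total = 0 + 7 + (-21) = -14


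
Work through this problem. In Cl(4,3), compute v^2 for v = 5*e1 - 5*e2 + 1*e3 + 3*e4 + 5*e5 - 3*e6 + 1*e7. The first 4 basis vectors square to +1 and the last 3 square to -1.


v^2 = sum of c_i^2 * e_i^2
Positive signature terms (e_i^2 = +1): 5^2 + (-5)^2 + 1^2 + 3^2 = 60
Negative signature terms (e_j^2 = -1): 5^2 + (-3)^2 + 1^2 = 35
v^2 = 60 - 35 = 25


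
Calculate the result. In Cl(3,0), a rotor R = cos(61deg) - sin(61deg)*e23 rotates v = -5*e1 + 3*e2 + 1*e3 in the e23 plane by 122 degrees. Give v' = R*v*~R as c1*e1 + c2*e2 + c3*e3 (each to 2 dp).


Rotor R = cos(61deg) - sin(61deg)*e23
Rotation angle theta = 2 * 61 = 122 degrees in the e23 plane (e2 -> e3).
The component perpendicular to the plane (e1) is invariant: v'_1 = v1 = -5.00
cos(122deg) = -0.5299, sin(122deg) = 0.8480
v'_2 = v2*cos(theta) - v3*sin(theta) = 3*(-0.5299) - 1*0.8480 = -2.44
v'_3 = v2*sin(theta) + v3*cos(theta) = 3*0.8480 + 1*(-0.5299) = 2.01
v' = -5.00*e1 - 2.44*e2 + 2.01*e3


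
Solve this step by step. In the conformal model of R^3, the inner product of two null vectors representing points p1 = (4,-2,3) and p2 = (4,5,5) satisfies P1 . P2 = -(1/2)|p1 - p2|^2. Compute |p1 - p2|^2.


p1 - p2 = (0, -7, -2)
|p1 - p2|^2 = 0^2 + (-7)^2 + (-2)^2
= 0 + 49 + 4
= 53


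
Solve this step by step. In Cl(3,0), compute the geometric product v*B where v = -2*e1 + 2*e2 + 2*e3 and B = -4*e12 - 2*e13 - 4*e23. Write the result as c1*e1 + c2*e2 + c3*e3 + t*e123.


vB has grade-1 (vector) and grade-3 (trivector) parts: vB = (v _| B) + (v ^ B).
Vector part <vB>_1:
  e1: -v2*b12 - v3*b13 = -(2)*(-4) - (2)*(-2) = 12
  e2: v1*b12 - v3*b23 = (-2)*(-4) - (2)*(-4) = 16
  e3: v1*b13 + v2*b23 = (-2)*(-2) + (2)*(-4) = -4
Trivector part <vB>_3:
  e123: v1*b23 - v2*b13 + v3*b12 = (-2)*(-4) - (2)*(-2) + (2)*(-4) = 4
vB = 12*e1 + 16*e2 - 4*e3 + 4*e123


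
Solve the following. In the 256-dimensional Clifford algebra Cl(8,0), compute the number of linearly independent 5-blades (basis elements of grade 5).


Number of grade-k basis blades in Cl(p,q) with n = p + q is C(n, k).
n = 8 + 0 = 8
C(8, 5) = 8! / (5! * 3!)
= 40320 / (120 * 6)
= 56


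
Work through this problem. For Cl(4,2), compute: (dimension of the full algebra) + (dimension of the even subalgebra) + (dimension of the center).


n = 4 + 2 = 6
Total dim = 2^6 = 64
Even subalgebra dim = 2^5 = 32
n is even, so center dim = 1
Sum = 64 + 32 + 1 = 97


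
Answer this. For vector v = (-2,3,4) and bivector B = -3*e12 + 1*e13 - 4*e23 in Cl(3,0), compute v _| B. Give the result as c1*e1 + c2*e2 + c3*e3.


Left contraction v _| B = <vB>_1 (grade-1 part of the geometric product vB).
Using e1_|e12 = e2, e2_|e12 = -e1, e1_|e13 = e3, e3_|e13 = -e1, e2_|e23 = e3, e3_|e23 = -e2:
e1 coeff: -v2*b12 - v3*b13 = -(3)*(-3) - (4)*(1) = 5
e2 coeff: v1*b12 - v3*b23 = (-2)*(-3) - (4)*(-4) = 22
e3 coeff: v1*b13 + v2*b23 = (-2)*(1) + (3)*(-4) = -14
v _| B = 5*e1 + 22*e2 - 14*e3


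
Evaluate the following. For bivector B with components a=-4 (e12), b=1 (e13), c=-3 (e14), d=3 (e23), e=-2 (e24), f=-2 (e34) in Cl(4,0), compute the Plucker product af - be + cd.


Plucker relation: af - be + cd
a*f = (-4)*(-2) = 8
b*e = 1*(-2) = -2
c*d = (-3)*3 = -9
af - be + cd = 8 - (-2) + (-9)
= 1


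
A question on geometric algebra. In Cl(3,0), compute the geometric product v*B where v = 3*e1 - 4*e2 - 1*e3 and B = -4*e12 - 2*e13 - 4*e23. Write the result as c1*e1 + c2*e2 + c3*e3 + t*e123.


vB has grade-1 (vector) and grade-3 (trivector) parts: vB = (v _| B) + (v ^ B).
Vector part <vB>_1:
  e1: -v2*b12 - v3*b13 = -(-4)*(-4) - (-1)*(-2) = -18
  e2: v1*b12 - v3*b23 = (3)*(-4) - (-1)*(-4) = -16
  e3: v1*b13 + v2*b23 = (3)*(-2) + (-4)*(-4) = 10
Trivector part <vB>_3:
  e123: v1*b23 - v2*b13 + v3*b12 = (3)*(-4) - (-4)*(-2) + (-1)*(-4) = -16
vB = -18*e1 - 16*e2 + 10*e3 - 16*e123


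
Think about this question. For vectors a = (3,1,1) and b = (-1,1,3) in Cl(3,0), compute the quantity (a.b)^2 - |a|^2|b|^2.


a . b = 3*(-1) + 1*1 + 1*3
= -3 + 1 + 3 = 1
|a|^2 = 3^2 + 1^2 + 1^2 = 11
|b|^2 = (-1)^2 + 1^2 + 3^2 = 11
(a.b)^2 = 1^2 = 1
|a|^2 * |b|^2 = 11 * 11 = 121
Result = 1 - 121 = -120


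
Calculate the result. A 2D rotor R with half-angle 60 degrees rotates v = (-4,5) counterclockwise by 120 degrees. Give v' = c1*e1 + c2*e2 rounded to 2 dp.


Rotor R = cos(60deg) - sin(60deg)*e12
Rotation angle theta = 2 * 60 = 120 degrees
v' = R*v*~R rotates v by theta.
cos(120deg) = -0.5000, sin(120deg) = 0.8660
v'_1 = -4*cos(120deg) - 5*sin(120deg)
= -4*(-0.5000) - 5*0.8660
= -2.33
v'_2 = -4*sin(120deg) + 5*cos(120deg)
= -4*0.8660 + 5*(-0.5000)
= -5.96
v' = -2.33*e1 - 5.96*e2


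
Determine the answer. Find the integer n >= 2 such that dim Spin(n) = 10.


dim Spin(n) = dim so(n) = n(n-1)/2.
Solve n(n-1)/2 = 10, i.e. n^2 - n - 20 = 0.
Discriminant = 1 + 8*10 = 81
n = (1 + sqrt(81))/2 = (1 + 9)/2 = 5


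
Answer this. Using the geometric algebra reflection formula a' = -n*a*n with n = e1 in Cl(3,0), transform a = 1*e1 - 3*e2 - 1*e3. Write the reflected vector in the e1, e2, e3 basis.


Reflection formula: a' = -n*a*n, with n = e1 (unit vector, n^2 = 1).
For reflection through hyperplane perp to e1:
The component along e1 flips sign, others stay.
a = (1, -3, -1)
a' = (-1, -3, -1)
a' = -1*e1 - 3*e2 - 1*e3


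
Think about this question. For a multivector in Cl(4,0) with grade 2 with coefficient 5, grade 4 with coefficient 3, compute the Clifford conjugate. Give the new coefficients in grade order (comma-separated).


Clifford conjugate sign for grade k: (-1)^(k(k+1)/2)
Grade 2: (-1)^(2*3/2) = (-1)^3 = -1, coeff 5 -> -5
Grade 4: (-1)^(4*5/2) = (-1)^10 = 1, coeff 3 -> 3
Conjugated coefficients: -5, 3


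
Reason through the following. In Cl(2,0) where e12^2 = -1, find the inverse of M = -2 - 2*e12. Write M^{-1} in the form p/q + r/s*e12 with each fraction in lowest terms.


M = -2 - 2*e12, where e12^2 = -1.
Since M commutes with its reverse ~M = a - b*e12, M * ~M = a^2 - b^2*e12^2 = a^2 + b^2.
So M^{-1} = ~M / (a^2 + b^2) = (a - b*e12)/(a^2 + b^2).
a^2 + b^2 = 4 + 4 = 8
Scalar part = -2/8 = -1/4
Bivector coeff = 2/8 = 1/4
M^{-1} = -1/4 + 1/4*e12


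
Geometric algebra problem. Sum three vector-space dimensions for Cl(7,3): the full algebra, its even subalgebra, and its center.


n = 7 + 3 = 10
Total dim = 2^10 = 1024
Even subalgebra dim = 2^9 = 512
n is even, so center dim = 1
Sum = 1024 + 512 + 1 = 1537


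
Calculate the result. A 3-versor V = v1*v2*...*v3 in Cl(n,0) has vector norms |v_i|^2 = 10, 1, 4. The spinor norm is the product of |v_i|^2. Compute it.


Spinor norm N(V) = |v1|^2 * |v2|^2 * ... * |v3|^2
= 10 * 1 * 4
Running product: 10, 10, 40
N(V) = 40


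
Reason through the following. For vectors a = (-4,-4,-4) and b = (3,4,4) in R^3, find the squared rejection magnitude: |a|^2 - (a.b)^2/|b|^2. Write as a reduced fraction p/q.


|a|^2 = (-4)^2 + (-4)^2 + (-4)^2 = 48
|b|^2 = 3^2 + 4^2 + 4^2 = 41
a . b = (-4)*3 + (-4)*4 + (-4)*4 = -44
(a.b)^2 = (-44)^2 = 1936
|rej|^2 = 48 - 1936/41
= (1968 - 1936)/41
= 32/41
In lowest terms: 32/41


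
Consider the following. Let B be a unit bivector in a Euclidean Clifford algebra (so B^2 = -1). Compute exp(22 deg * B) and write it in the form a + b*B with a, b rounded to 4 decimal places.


For a unit bivector B with B^2 = -1, the exponential series gives
e^(theta*B) = cos(theta) + sin(theta)*B (the GA analogue of Euler's formula).
theta = 22 degrees = 0.383972 rad
cos(22 deg) = 0.9272
sin(22 deg) = 0.3746
exp(theta*B) = 0.9272 + 0.3746*B


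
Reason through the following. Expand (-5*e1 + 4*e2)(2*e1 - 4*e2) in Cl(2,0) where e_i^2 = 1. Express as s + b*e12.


Expand: (-5*e1 + 4*e2)(2*e1 - 4*e2)
= (-5)*2*e1e1 + (-5)*(-4)*e1e2 + 4*2*e2e1 + 4*(-4)*e2e2
Using e1^2 = e2^2 = 1, e2e1 = -e1e2:
Scalar part s = (-5)*2 + 4*(-4) = -10 + (-16) = -26
Bivector part b = (-5)*(-4) - 4*2 = 20 - 8 = 12
uv = -26 + 12*e12


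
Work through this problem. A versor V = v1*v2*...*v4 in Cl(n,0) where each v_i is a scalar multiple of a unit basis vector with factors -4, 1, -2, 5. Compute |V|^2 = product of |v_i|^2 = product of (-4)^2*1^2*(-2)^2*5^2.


Each vector v_i has |v_i|^2 = s_i^2
Squared scales: (-4)^2 = 16, 1^2 = 1, (-2)^2 = 4, 5^2 = 25
|V|^2 = 16 * 1 * 4 * 25
= 1600


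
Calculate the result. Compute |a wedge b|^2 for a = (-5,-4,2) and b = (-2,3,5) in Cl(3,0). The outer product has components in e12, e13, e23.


a wedge b = (a1*b2 - a2*b1)*e12 + (a1*b3 - a3*b1)*e13 + (a2*b3 - a3*b2)*e23
e12 coeff: (-5)*3 - (-4)*(-2) = -15 - 8 = -23
e13 coeff: (-5)*5 - 2*(-2) = -25 - (-4) = -21
e23 coeff: (-4)*5 - 2*3 = -20 - 6 = -26
|a wedge b|^2 = (-23)^2 + (-21)^2 + (-26)^2
= 529 + 441 + 676
= 1646


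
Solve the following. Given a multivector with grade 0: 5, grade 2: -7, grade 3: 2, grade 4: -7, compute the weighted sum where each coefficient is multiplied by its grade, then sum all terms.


Grade-weighted sum = sum of grade_k * coefficient_k
0*5 = 0
2*(-7) = -14
3*2 = 6
4*(-7) = -28
Total = 0 + (-14) + 6 + (-28) = -36


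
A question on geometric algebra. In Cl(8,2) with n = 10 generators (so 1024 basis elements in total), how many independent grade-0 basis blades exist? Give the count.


Number of grade-k basis blades in Cl(p,q) with n = p + q is C(n, k).
n = 8 + 2 = 10
C(10, 0) = 10! / (0! * 10!)
= 3628800 / (1 * 3628800)
= 1


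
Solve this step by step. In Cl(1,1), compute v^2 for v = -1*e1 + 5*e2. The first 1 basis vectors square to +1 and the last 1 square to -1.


v^2 = sum of c_i^2 * e_i^2
Positive signature terms (e_i^2 = +1): (-1)^2 = 1
Negative signature terms (e_j^2 = -1): 5^2 = 25
v^2 = 1 - 25 = -24


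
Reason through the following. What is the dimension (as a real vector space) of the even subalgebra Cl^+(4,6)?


Even subalgebra dimension = 2^(n-1)
n = 4 + 6 = 10
2^(10 - 1) = 2^9 = 512
Verification: sum of C(10,k) for even k = 1 + 45 + 210 + 210 + 45 + 1 = 512
Result = 512


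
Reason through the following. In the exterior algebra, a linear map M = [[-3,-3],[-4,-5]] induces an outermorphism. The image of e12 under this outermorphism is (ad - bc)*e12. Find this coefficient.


The outermorphism of a linear map f sends e1^e2 to f(e1)^f(e2).
f(e1) = -3*e1 - 4*e2
f(e2) = -3*e1 - 5*e2
f(e1) ^ f(e2) = (-3*e1 - 4*e2) ^ (-3*e1 - 5*e2)
= (-3)*(-5)*e12 + (-4)*(-3)*e21
= (15 - 12)*e12
= 3*e12
Coefficient = 3


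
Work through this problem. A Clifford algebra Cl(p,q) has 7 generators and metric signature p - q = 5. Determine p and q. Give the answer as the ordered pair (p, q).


We need p + q = 7 and p - q = 5.
Adding: 2p = 7 + 5 = 12, so p = 6.
Then q = 7 - 6 = 1.
(p, q) = (6, 1)


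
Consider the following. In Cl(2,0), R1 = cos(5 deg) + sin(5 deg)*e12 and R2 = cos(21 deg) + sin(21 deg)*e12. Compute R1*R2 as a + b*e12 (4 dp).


Same-plane rotors commute and their half-angles add:
R1*R2 = cos(a1 + a2) + sin(a1 + a2)*e12.
a1 + a2 = 5 + 21 = 26 deg
cos(26 deg) = 0.8988
sin(26 deg) = 0.4384
R1*R2 = 0.8988 + 0.4384*e12


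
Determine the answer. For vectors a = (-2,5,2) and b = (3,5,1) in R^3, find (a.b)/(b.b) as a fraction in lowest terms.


Projection coefficient = (a . b) / (b . b)
a . b = (-2)*3 + 5*5 + 2*1
= -6 + 25 + 2 = 21
b . b = 3^2 + 5^2 + 1^2
= 9 + 25 + 1 = 35
Coefficient = 21/35
In lowest terms: 3/5


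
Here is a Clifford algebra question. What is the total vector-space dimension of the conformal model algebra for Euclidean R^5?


The conformal model of R^5 uses Cl(6,1): the 5 Euclidean generators plus two extra orthogonal generators e+ (e+^2 = +1) and e- (e-^2 = -1), from which the null vectors e0, einf are built.
Number of generators m = 5 + 2 = 7.
dim Cl(p,q) = 2^m = 2^7 = 128


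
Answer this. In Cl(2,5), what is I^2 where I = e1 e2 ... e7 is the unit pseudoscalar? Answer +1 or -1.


The pseudoscalar I = e1...e_n (product of all n generators) of Cl(p,q) satisfies I^2 = (-1)^(q + n(n-1)/2).
p = 2, q = 5, n = p + q = 7
n(n-1)/2 = 7 * 6 / 2 = 21
Exponent = q + n(n-1)/2 = 5 + 21 = 26
I^2 = (-1)^26 = +1


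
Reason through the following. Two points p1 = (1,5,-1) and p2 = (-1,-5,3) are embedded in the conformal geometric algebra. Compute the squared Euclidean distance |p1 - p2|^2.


p1 - p2 = (2, 10, -4)
|p1 - p2|^2 = 2^2 + 10^2 + (-4)^2
= 4 + 100 + 16
= 120


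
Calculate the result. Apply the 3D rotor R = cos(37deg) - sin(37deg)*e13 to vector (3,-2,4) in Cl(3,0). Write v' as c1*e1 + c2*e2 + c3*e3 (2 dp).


Rotor R = cos(37deg) - sin(37deg)*e13
Rotation angle theta = 2 * 37 = 74 degrees in the e13 plane (e1 -> e3).
The component perpendicular to the plane (e2) is invariant: v'_2 = v2 = -2.00
cos(74deg) = 0.2756, sin(74deg) = 0.9613
v'_1 = v1*cos(theta) - v3*sin(theta) = 3*0.2756 - 4*0.9613 = -3.02
v'_3 = v1*sin(theta) + v3*cos(theta) = 3*0.9613 + 4*0.2756 = 3.99
v' = -3.02*e1 - 2.00*e2 + 3.99*e3


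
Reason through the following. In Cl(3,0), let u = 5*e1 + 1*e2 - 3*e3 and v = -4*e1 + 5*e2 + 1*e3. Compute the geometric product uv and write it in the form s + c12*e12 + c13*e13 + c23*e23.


In Cl(3,0): e_i^2 = 1, e_ie_j = -e_je_i for i != j.
Scalar part = u . v = 5*(-4) + 1*5 + (-3)*1
= -20 + 5 + (-3) = -18
e12 coeff = 5*5 - 1*(-4) = 25 - (-4) = 29
e13 coeff = 5*1 - (-3)*(-4) = 5 - 12 = -7
e23 coeff = 1*1 - (-3)*5 = 1 - (-15) = 16
uv = -18 + 29*e12 - 7*e13 + 16*e23


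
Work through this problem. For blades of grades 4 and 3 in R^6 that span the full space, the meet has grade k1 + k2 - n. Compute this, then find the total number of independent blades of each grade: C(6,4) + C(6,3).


Meet grade = grade(A) + grade(B) - n
= 4 + 3 - 6 = 1
C(6,4) = 15
C(6,3) = 20
dim_A + dim_B = 15 + 20 = 35


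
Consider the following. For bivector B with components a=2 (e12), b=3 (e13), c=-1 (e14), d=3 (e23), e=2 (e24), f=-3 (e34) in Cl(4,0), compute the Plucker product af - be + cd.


Plucker relation: af - be + cd
a*f = 2*(-3) = -6
b*e = 3*2 = 6
c*d = (-1)*3 = -3
af - be + cd = -6 - 6 + (-3)
= -15


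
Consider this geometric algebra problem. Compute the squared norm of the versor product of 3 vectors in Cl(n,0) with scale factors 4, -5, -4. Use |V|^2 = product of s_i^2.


Each vector v_i has |v_i|^2 = s_i^2
Squared scales: 4^2 = 16, (-5)^2 = 25, (-4)^2 = 16
|V|^2 = 16 * 25 * 16
= 6400


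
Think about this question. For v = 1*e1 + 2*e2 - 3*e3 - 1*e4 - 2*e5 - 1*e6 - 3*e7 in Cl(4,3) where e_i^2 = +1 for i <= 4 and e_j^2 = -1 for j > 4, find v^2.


v^2 = sum of c_i^2 * e_i^2
Positive signature terms (e_i^2 = +1): 1^2 + 2^2 + (-3)^2 + (-1)^2 = 15
Negative signature terms (e_j^2 = -1): (-2)^2 + (-1)^2 + (-3)^2 = 14
v^2 = 15 - 14 = 1


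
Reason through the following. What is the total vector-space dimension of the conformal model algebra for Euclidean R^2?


The conformal model of R^2 uses Cl(3,1): the 2 Euclidean generators plus two extra orthogonal generators e+ (e+^2 = +1) and e- (e-^2 = -1), from which the null vectors e0, einf are built.
Number of generators m = 2 + 2 = 4.
dim Cl(p,q) = 2^m = 2^4 = 16


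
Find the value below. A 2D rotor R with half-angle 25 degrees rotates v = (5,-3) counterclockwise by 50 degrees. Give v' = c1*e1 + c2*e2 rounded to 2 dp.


Rotor R = cos(25deg) - sin(25deg)*e12
Rotation angle theta = 2 * 25 = 50 degrees
v' = R*v*~R rotates v by theta.
cos(50deg) = 0.6428, sin(50deg) = 0.7660
v'_1 = 5*cos(50deg) - (-3)*sin(50deg)
= 5*0.6428 - (-3)*0.7660
= 5.51
v'_2 = 5*sin(50deg) + (-3)*cos(50deg)
= 5*0.7660 + (-3)*0.6428
= 1.90
v' = 5.51*e1 + 1.90*e2


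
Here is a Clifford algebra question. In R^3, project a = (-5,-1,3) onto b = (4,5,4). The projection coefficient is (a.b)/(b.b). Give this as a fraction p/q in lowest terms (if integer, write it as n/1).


Projection coefficient = (a . b) / (b . b)
a . b = (-5)*4 + (-1)*5 + 3*4
= -20 + (-5) + 12 = -13
b . b = 4^2 + 5^2 + 4^2
= 16 + 25 + 16 = 57
Coefficient = -13/57
In lowest terms: -13/57


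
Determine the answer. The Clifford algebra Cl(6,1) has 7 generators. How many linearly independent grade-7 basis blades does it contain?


Number of grade-k basis blades in Cl(p,q) with n = p + q is C(n, k).
n = 6 + 1 = 7
C(7, 7) = 7! / (7! * 0!)
= 5040 / (5040 * 1)
= 1


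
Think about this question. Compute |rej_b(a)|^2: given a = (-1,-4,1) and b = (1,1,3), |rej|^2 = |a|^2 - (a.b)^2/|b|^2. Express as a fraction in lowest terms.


|a|^2 = (-1)^2 + (-4)^2 + 1^2 = 18
|b|^2 = 1^2 + 1^2 + 3^2 = 11
a . b = (-1)*1 + (-4)*1 + 1*3 = -2
(a.b)^2 = (-2)^2 = 4
|rej|^2 = 18 - 4/11
= (198 - 4)/11
= 194/11
In lowest terms: 194/11


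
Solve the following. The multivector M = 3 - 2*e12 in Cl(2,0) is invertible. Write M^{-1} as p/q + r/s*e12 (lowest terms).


M = 3 - 2*e12, where e12^2 = -1.
Since M commutes with its reverse ~M = a - b*e12, M * ~M = a^2 - b^2*e12^2 = a^2 + b^2.
So M^{-1} = ~M / (a^2 + b^2) = (a - b*e12)/(a^2 + b^2).
a^2 + b^2 = 9 + 4 = 13
Scalar part = 3/13 = 3/13
Bivector coeff = 2/13 = 2/13
M^{-1} = 3/13 + 2/13*e12


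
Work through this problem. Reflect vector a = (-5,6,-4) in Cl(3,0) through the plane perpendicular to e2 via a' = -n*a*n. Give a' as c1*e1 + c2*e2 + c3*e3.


Reflection formula: a' = -n*a*n, with n = e2 (unit vector, n^2 = 1).
For reflection through hyperplane perp to e2:
The component along e2 flips sign, others stay.
a = (-5, 6, -4)
a' = (-5, -6, -4)
a' = -5*e1 - 6*e2 - 4*e3


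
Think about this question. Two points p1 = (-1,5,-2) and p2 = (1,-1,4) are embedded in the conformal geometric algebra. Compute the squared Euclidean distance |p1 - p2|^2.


p1 - p2 = (-2, 6, -6)
|p1 - p2|^2 = (-2)^2 + 6^2 + (-6)^2
= 4 + 36 + 36
= 76


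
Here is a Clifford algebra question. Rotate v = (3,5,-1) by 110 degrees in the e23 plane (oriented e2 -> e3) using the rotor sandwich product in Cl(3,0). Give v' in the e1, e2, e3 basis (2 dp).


Rotor R = cos(55deg) - sin(55deg)*e23
Rotation angle theta = 2 * 55 = 110 degrees in the e23 plane (e2 -> e3).
The component perpendicular to the plane (e1) is invariant: v'_1 = v1 = 3.00
cos(110deg) = -0.3420, sin(110deg) = 0.9397
v'_2 = v2*cos(theta) - v3*sin(theta) = 5*(-0.3420) - (-1)*0.9397 = -0.77
v'_3 = v2*sin(theta) + v3*cos(theta) = 5*0.9397 + (-1)*(-0.3420) = 5.04
v' = 3.00*e1 - 0.77*e2 + 5.04*e3


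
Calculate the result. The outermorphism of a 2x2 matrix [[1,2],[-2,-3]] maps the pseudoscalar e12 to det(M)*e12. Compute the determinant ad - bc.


The outermorphism of a linear map f sends e1^e2 to f(e1)^f(e2).
f(e1) = 1*e1 - 2*e2
f(e2) = 2*e1 - 3*e2
f(e1) ^ f(e2) = (1*e1 - 2*e2) ^ (2*e1 - 3*e2)
= 1*(-3)*e12 + (-2)*2*e21
= (-3 - (-4))*e12
= 1*e12
Coefficient = 1


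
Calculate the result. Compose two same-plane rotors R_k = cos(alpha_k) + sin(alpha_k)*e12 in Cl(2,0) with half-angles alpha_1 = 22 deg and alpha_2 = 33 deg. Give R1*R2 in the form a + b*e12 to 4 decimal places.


Same-plane rotors commute and their half-angles add:
R1*R2 = cos(a1 + a2) + sin(a1 + a2)*e12.
a1 + a2 = 22 + 33 = 55 deg
cos(55 deg) = 0.5736
sin(55 deg) = 0.8192
R1*R2 = 0.5736 + 0.8192*e12


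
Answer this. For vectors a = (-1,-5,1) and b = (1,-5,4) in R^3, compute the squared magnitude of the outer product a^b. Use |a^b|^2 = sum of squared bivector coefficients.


a wedge b = (a1*b2 - a2*b1)*e12 + (a1*b3 - a3*b1)*e13 + (a2*b3 - a3*b2)*e23
e12 coeff: (-1)*(-5) - (-5)*1 = 5 - (-5) = 10
e13 coeff: (-1)*4 - 1*1 = -4 - 1 = -5
e23 coeff: (-5)*4 - 1*(-5) = -20 - (-5) = -15
|a wedge b|^2 = 10^2 + (-5)^2 + (-15)^2
= 100 + 25 + 225
= 350


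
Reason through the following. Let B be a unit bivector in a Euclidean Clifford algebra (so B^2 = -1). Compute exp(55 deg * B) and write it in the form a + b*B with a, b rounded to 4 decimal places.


For a unit bivector B with B^2 = -1, the exponential series gives
e^(theta*B) = cos(theta) + sin(theta)*B (the GA analogue of Euler's formula).
theta = 55 degrees = 0.959931 rad
cos(55 deg) = 0.5736
sin(55 deg) = 0.8192
exp(theta*B) = 0.5736 + 0.8192*B


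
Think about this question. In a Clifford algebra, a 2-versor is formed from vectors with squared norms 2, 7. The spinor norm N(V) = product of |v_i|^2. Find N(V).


Spinor norm N(V) = |v1|^2 * |v2|^2 * ... * |v2|^2
= 2 * 7
Running product: 2, 14
N(V) = 14


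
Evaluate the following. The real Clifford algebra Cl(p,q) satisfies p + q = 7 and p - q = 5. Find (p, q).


We need p + q = 7 and p - q = 5.
Adding: 2p = 7 + 5 = 12, so p = 6.
Then q = 7 - 6 = 1.
(p, q) = (6, 1)


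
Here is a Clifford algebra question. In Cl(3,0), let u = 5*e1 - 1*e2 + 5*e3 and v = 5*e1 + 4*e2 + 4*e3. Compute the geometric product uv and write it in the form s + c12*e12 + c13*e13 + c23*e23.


In Cl(3,0): e_i^2 = 1, e_ie_j = -e_je_i for i != j.
Scalar part = u . v = 5*5 + (-1)*4 + 5*4
= 25 + (-4) + 20 = 41
e12 coeff = 5*4 - (-1)*5 = 20 - (-5) = 25
e13 coeff = 5*4 - 5*5 = 20 - 25 = -5
e23 coeff = (-1)*4 - 5*4 = -4 - 20 = -24
uv = 41 + 25*e12 - 5*e13 - 24*e23


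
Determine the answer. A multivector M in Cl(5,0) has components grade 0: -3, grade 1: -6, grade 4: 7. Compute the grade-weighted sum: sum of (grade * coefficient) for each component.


Grade-weighted sum = sum of grade_k * coefficient_k
0*(-3) = 0
1*(-6) = -6
4*7 = 28
Total = 0 + (-6) + 28 = 22


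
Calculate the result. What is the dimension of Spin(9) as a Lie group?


Spin(n) double-covers SO(n); both have Lie algebra so(n) of dimension n(n-1)/2.
n = 9
n(n-1) = 9 * 8 = 72
dim Spin(9) = 72/2 = 36


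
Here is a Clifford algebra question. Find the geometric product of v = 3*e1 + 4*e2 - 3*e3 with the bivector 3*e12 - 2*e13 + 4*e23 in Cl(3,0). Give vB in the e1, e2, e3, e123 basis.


vB has grade-1 (vector) and grade-3 (trivector) parts: vB = (v _| B) + (v ^ B).
Vector part <vB>_1:
  e1: -v2*b12 - v3*b13 = -(4)*(3) - (-3)*(-2) = -18
  e2: v1*b12 - v3*b23 = (3)*(3) - (-3)*(4) = 21
  e3: v1*b13 + v2*b23 = (3)*(-2) + (4)*(4) = 10
Trivector part <vB>_3:
  e123: v1*b23 - v2*b13 + v3*b12 = (3)*(4) - (4)*(-2) + (-3)*(3) = 11
vB = -18*e1 + 21*e2 + 10*e3 + 11*e123


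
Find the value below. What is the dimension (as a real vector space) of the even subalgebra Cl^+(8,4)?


Even subalgebra dimension = 2^(n-1)
n = 8 + 4 = 12
2^(12 - 1) = 2^11 = 2048
Verification: sum of C(12,k) for even k = 1 + 66 + 495 + 924 + 495 + 66 + 1 = 2048
Result = 2048


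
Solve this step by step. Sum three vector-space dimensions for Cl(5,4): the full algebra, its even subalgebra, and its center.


n = 5 + 4 = 9
Total dim = 2^9 = 512
Even subalgebra dim = 2^8 = 256
n is odd, so center dim = 2
Sum = 512 + 256 + 2 = 770


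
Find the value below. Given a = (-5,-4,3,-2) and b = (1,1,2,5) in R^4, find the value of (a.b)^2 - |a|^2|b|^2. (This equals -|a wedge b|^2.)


a . b = (-5)*1 + (-4)*1 + 3*2 + (-2)*5
= -5 + (-4) + 6 + (-10) = -13
|a|^2 = (-5)^2 + (-4)^2 + 3^2 + (-2)^2 = 54
|b|^2 = 1^2 + 1^2 + 2^2 + 5^2 = 31
(a.b)^2 = (-13)^2 = 169
|a|^2 * |b|^2 = 54 * 31 = 1674
Result = 169 - 1674 = -1505


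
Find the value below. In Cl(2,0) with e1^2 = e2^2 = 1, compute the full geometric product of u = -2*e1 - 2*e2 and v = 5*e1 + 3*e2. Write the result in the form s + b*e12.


Expand: (-2*e1 - 2*e2)(5*e1 + 3*e2)
= (-2)*5*e1e1 + (-2)*3*e1e2 + (-2)*5*e2e1 + (-2)*3*e2e2
Using e1^2 = e2^2 = 1, e2e1 = -e1e2:
Scalar part s = (-2)*5 + (-2)*3 = -10 + (-6) = -16
Bivector part b = (-2)*3 - (-2)*5 = -6 - (-10) = 4
uv = -16 + 4*e12


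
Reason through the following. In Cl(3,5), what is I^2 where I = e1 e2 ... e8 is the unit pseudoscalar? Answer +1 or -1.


The pseudoscalar I = e1...e_n (product of all n generators) of Cl(p,q) satisfies I^2 = (-1)^(q + n(n-1)/2).
p = 3, q = 5, n = p + q = 8
n(n-1)/2 = 8 * 7 / 2 = 28
Exponent = q + n(n-1)/2 = 5 + 28 = 33
I^2 = (-1)^33 = -1


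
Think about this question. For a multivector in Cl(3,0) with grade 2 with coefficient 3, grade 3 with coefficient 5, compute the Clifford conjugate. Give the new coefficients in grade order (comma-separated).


Clifford conjugate sign for grade k: (-1)^(k(k+1)/2)
Grade 2: (-1)^(2*3/2) = (-1)^3 = -1, coeff 3 -> -3
Grade 3: (-1)^(3*4/2) = (-1)^6 = 1, coeff 5 -> 5
Conjugated coefficients: -3, 5


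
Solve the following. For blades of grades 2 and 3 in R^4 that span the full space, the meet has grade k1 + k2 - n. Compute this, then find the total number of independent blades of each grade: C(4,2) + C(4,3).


Meet grade = grade(A) + grade(B) - n
= 2 + 3 - 4 = 1
C(4,2) = 6
C(4,3) = 4
dim_A + dim_B = 6 + 4 = 10


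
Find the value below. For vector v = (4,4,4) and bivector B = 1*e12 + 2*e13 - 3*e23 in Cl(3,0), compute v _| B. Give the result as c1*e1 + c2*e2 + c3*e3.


Left contraction v _| B = <vB>_1 (grade-1 part of the geometric product vB).
Using e1_|e12 = e2, e2_|e12 = -e1, e1_|e13 = e3, e3_|e13 = -e1, e2_|e23 = e3, e3_|e23 = -e2:
e1 coeff: -v2*b12 - v3*b13 = -(4)*(1) - (4)*(2) = -12
e2 coeff: v1*b12 - v3*b23 = (4)*(1) - (4)*(-3) = 16
e3 coeff: v1*b13 + v2*b23 = (4)*(2) + (4)*(-3) = -4
v _| B = -12*e1 + 16*e2 - 4*e3


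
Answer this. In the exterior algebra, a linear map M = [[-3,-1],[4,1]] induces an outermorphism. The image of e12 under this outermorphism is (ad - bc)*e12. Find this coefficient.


The outermorphism of a linear map f sends e1^e2 to f(e1)^f(e2).
f(e1) = -3*e1 + 4*e2
f(e2) = -1*e1 + 1*e2
f(e1) ^ f(e2) = (-3*e1 + 4*e2) ^ (-1*e1 + 1*e2)
= (-3)*1*e12 + 4*(-1)*e21
= (-3 - (-4))*e12
= 1*e12
Coefficient = 1


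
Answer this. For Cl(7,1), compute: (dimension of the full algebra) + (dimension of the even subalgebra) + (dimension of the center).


n = 7 + 1 = 8
Total dim = 2^8 = 256
Even subalgebra dim = 2^7 = 128
n is even, so center dim = 1
Sum = 256 + 128 + 1 = 385


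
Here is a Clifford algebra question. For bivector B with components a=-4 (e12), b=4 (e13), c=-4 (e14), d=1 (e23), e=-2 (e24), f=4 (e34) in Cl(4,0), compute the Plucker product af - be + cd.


Plucker relation: af - be + cd
a*f = (-4)*4 = -16
b*e = 4*(-2) = -8
c*d = (-4)*1 = -4
af - be + cd = -16 - (-8) + (-4)
= -12


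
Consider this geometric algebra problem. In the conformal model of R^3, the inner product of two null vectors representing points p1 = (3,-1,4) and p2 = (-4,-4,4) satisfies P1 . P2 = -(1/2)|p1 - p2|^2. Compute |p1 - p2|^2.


p1 - p2 = (7, 3, 0)
|p1 - p2|^2 = 7^2 + 3^2 + 0^2
= 49 + 9 + 0
= 58


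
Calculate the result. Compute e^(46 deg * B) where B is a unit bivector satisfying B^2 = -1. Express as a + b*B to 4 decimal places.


For a unit bivector B with B^2 = -1, the exponential series gives
e^(theta*B) = cos(theta) + sin(theta)*B (the GA analogue of Euler's formula).
theta = 46 degrees = 0.802851 rad
cos(46 deg) = 0.6947
sin(46 deg) = 0.7193
exp(theta*B) = 0.6947 + 0.7193*B


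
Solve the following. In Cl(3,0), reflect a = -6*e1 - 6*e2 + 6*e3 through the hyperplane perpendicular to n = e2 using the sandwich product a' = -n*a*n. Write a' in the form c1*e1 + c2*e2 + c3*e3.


Reflection formula: a' = -n*a*n, with n = e2 (unit vector, n^2 = 1).
For reflection through hyperplane perp to e2:
The component along e2 flips sign, others stay.
a = (-6, -6, 6)
a' = (-6, 6, 6)
a' = -6*e1 + 6*e2 + 6*e3


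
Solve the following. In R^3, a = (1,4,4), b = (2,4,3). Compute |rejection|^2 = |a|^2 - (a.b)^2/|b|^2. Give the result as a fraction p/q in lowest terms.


|a|^2 = 1^2 + 4^2 + 4^2 = 33
|b|^2 = 2^2 + 4^2 + 3^2 = 29
a . b = 1*2 + 4*4 + 4*3 = 30
(a.b)^2 = 30^2 = 900
|rej|^2 = 33 - 900/29
= (957 - 900)/29
= 57/29
In lowest terms: 57/29


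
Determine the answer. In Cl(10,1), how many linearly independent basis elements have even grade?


Even subalgebra dimension = 2^(n-1)
n = 10 + 1 = 11
2^(11 - 1) = 2^10 = 1024
Verification: sum of C(11,k) for even k = 1 + 55 + 330 + 462 + 165 + 11 = 1024
Result = 1024


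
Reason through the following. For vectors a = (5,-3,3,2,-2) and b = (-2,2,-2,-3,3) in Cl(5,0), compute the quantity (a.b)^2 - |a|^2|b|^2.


a . b = 5*(-2) + (-3)*2 + 3*(-2) + 2*(-3) + (-2)*3
= -10 + (-6) + (-6) + (-6) + (-6) = -34
|a|^2 = 5^2 + (-3)^2 + 3^2 + 2^2 + (-2)^2 = 51
|b|^2 = (-2)^2 + 2^2 + (-2)^2 + (-3)^2 + 3^2 = 30
(a.b)^2 = (-34)^2 = 1156
|a|^2 * |b|^2 = 51 * 30 = 1530
Result = 1156 - 1530 = -374


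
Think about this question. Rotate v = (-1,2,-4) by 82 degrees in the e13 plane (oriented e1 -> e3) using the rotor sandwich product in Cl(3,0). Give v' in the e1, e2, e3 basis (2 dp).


Rotor R = cos(41deg) - sin(41deg)*e13
Rotation angle theta = 2 * 41 = 82 degrees in the e13 plane (e1 -> e3).
The component perpendicular to the plane (e2) is invariant: v'_2 = v2 = 2.00
cos(82deg) = 0.1392, sin(82deg) = 0.9903
v'_1 = v1*cos(theta) - v3*sin(theta) = -1*0.1392 - (-4)*0.9903 = 3.82
v'_3 = v1*sin(theta) + v3*cos(theta) = -1*0.9903 + (-4)*0.1392 = -1.55
v' = 3.82*e1 + 2.00*e2 - 1.55*e3


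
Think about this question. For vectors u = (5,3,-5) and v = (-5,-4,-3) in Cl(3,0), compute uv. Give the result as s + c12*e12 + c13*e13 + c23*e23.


In Cl(3,0): e_i^2 = 1, e_ie_j = -e_je_i for i != j.
Scalar part = u . v = 5*(-5) + 3*(-4) + (-5)*(-3)
= -25 + (-12) + 15 = -22
e12 coeff = 5*(-4) - 3*(-5) = -20 - (-15) = -5
e13 coeff = 5*(-3) - (-5)*(-5) = -15 - 25 = -40
e23 coeff = 3*(-3) - (-5)*(-4) = -9 - 20 = -29
uv = -22 - 5*e12 - 40*e13 - 29*e23


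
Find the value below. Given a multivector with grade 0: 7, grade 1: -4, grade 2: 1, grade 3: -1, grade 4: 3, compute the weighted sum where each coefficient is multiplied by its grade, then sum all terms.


Grade-weighted sum = sum of grade_k * coefficient_k
0*7 = 0
1*(-4) = -4
2*1 = 2
3*(-1) = -3
4*3 = 12
Total = 0 + (-4) + 2 + (-3) + 12 = 7


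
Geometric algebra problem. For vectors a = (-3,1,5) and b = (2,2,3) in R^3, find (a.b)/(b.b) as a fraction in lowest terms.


Projection coefficient = (a . b) / (b . b)
a . b = (-3)*2 + 1*2 + 5*3
= -6 + 2 + 15 = 11
b . b = 2^2 + 2^2 + 3^2
= 4 + 4 + 9 = 17
Coefficient = 11/17
In lowest terms: 11/17


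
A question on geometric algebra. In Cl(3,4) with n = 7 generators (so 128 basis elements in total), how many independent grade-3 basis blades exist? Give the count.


Number of grade-k basis blades in Cl(p,q) with n = p + q is C(n, k).
n = 3 + 4 = 7
C(7, 3) = 7! / (3! * 4!)
= 5040 / (6 * 24)
= 35


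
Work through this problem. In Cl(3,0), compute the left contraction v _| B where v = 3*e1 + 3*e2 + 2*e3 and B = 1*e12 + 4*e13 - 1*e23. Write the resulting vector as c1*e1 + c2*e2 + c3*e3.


Left contraction v _| B = <vB>_1 (grade-1 part of the geometric product vB).
Using e1_|e12 = e2, e2_|e12 = -e1, e1_|e13 = e3, e3_|e13 = -e1, e2_|e23 = e3, e3_|e23 = -e2:
e1 coeff: -v2*b12 - v3*b13 = -(3)*(1) - (2)*(4) = -11
e2 coeff: v1*b12 - v3*b23 = (3)*(1) - (2)*(-1) = 5
e3 coeff: v1*b13 + v2*b23 = (3)*(4) + (3)*(-1) = 9
v _| B = -11*e1 + 5*e2 + 9*e3


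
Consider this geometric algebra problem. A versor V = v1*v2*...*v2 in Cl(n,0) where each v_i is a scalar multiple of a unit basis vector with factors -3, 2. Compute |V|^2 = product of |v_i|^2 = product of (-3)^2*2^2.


Each vector v_i has |v_i|^2 = s_i^2
Squared scales: (-3)^2 = 9, 2^2 = 4
|V|^2 = 9 * 4
= 36


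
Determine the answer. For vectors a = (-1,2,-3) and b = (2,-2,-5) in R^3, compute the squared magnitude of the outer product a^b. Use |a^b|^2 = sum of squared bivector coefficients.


a wedge b = (a1*b2 - a2*b1)*e12 + (a1*b3 - a3*b1)*e13 + (a2*b3 - a3*b2)*e23
e12 coeff: (-1)*(-2) - 2*2 = 2 - 4 = -2
e13 coeff: (-1)*(-5) - (-3)*2 = 5 - (-6) = 11
e23 coeff: 2*(-5) - (-3)*(-2) = -10 - 6 = -16
|a wedge b|^2 = (-2)^2 + 11^2 + (-16)^2
= 4 + 121 + 256
= 381


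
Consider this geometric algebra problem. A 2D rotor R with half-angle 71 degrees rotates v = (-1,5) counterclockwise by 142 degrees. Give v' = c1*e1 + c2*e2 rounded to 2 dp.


Rotor R = cos(71deg) - sin(71deg)*e12
Rotation angle theta = 2 * 71 = 142 degrees
v' = R*v*~R rotates v by theta.
cos(142deg) = -0.7880, sin(142deg) = 0.6157
v'_1 = -1*cos(142deg) - 5*sin(142deg)
= -1*(-0.7880) - 5*0.6157
= -2.29
v'_2 = -1*sin(142deg) + 5*cos(142deg)
= -1*0.6157 + 5*(-0.7880)
= -4.56
v' = -2.29*e1 - 4.56*e2


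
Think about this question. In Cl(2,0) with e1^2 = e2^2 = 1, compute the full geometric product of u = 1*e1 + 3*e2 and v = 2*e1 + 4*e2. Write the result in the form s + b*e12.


Expand: (1*e1 + 3*e2)(2*e1 + 4*e2)
= 1*2*e1e1 + 1*4*e1e2 + 3*2*e2e1 + 3*4*e2e2
Using e1^2 = e2^2 = 1, e2e1 = -e1e2:
Scalar part s = 1*2 + 3*4 = 2 + 12 = 14
Bivector part b = 1*4 - 3*2 = 4 - 6 = -2
uv = 14 - 2*e12


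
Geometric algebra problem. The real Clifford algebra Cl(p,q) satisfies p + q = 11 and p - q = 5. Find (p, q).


We need p + q = 11 and p - q = 5.
Adding: 2p = 11 + 5 = 16, so p = 8.
Then q = 11 - 8 = 3.
(p, q) = (8, 3)


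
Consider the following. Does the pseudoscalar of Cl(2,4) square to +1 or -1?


The pseudoscalar I = e1...e_n (product of all n generators) of Cl(p,q) satisfies I^2 = (-1)^(q + n(n-1)/2).
p = 2, q = 4, n = p + q = 6
n(n-1)/2 = 6 * 5 / 2 = 15
Exponent = q + n(n-1)/2 = 4 + 15 = 19
I^2 = (-1)^19 = -1


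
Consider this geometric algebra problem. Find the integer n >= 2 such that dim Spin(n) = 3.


dim Spin(n) = dim so(n) = n(n-1)/2.
Solve n(n-1)/2 = 3, i.e. n^2 - n - 6 = 0.
Discriminant = 1 + 8*3 = 25
n = (1 + sqrt(25))/2 = (1 + 5)/2 = 3


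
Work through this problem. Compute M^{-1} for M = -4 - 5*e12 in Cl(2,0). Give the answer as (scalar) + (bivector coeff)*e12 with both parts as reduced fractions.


M = -4 - 5*e12, where e12^2 = -1.
Since M commutes with its reverse ~M = a - b*e12, M * ~M = a^2 - b^2*e12^2 = a^2 + b^2.
So M^{-1} = ~M / (a^2 + b^2) = (a - b*e12)/(a^2 + b^2).
a^2 + b^2 = 16 + 25 = 41
Scalar part = -4/41 = -4/41
Bivector coeff = 5/41 = 5/41
M^{-1} = -4/41 + 5/41*e12


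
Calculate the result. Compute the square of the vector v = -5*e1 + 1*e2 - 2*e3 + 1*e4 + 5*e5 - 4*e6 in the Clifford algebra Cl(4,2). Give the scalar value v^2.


v^2 = sum of c_i^2 * e_i^2
Positive signature terms (e_i^2 = +1): (-5)^2 + 1^2 + (-2)^2 + 1^2 = 31
Negative signature terms (e_j^2 = -1): 5^2 + (-4)^2 = 41
v^2 = 31 - 41 = -10


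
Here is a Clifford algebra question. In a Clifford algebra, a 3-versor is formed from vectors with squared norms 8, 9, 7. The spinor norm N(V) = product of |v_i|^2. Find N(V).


Spinor norm N(V) = |v1|^2 * |v2|^2 * ... * |v3|^2
= 8 * 9 * 7
Running product: 8, 72, 504
N(V) = 504


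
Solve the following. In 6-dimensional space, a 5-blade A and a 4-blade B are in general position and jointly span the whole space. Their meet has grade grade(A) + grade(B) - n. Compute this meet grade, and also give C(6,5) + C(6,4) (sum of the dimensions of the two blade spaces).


Meet grade = grade(A) + grade(B) - n
= 5 + 4 - 6 = 3
C(6,5) = 6
C(6,4) = 15
dim_A + dim_B = 6 + 15 = 21


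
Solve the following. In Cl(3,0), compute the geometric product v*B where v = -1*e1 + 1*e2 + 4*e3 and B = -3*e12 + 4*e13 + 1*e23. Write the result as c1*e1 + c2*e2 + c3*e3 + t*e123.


vB has grade-1 (vector) and grade-3 (trivector) parts: vB = (v _| B) + (v ^ B).
Vector part <vB>_1:
  e1: -v2*b12 - v3*b13 = -(1)*(-3) - (4)*(4) = -13
  e2: v1*b12 - v3*b23 = (-1)*(-3) - (4)*(1) = -1
  e3: v1*b13 + v2*b23 = (-1)*(4) + (1)*(1) = -3
Trivector part <vB>_3:
  e123: v1*b23 - v2*b13 + v3*b12 = (-1)*(1) - (1)*(4) + (4)*(-3) = -17
vB = -13*e1 - 1*e2 - 3*e3 - 17*e123


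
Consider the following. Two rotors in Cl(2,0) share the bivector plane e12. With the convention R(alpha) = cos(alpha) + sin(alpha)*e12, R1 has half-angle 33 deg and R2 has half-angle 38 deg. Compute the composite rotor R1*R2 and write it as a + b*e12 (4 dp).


Same-plane rotors commute and their half-angles add:
R1*R2 = cos(a1 + a2) + sin(a1 + a2)*e12.
a1 + a2 = 33 + 38 = 71 deg
cos(71 deg) = 0.3256
sin(71 deg) = 0.9455
R1*R2 = 0.3256 + 0.9455*e12


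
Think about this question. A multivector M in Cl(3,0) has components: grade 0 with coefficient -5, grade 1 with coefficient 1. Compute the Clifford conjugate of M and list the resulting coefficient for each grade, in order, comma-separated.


Clifford conjugate sign for grade k: (-1)^(k(k+1)/2)
Grade 0: (-1)^(0*1/2) = (-1)^0 = 1, coeff -5 -> -5
Grade 1: (-1)^(1*2/2) = (-1)^1 = -1, coeff 1 -> -1
Conjugated coefficients: -5, -1


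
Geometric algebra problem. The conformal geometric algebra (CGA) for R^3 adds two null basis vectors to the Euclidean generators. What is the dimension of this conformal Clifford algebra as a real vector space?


The conformal model of R^3 uses Cl(4,1): the 3 Euclidean generators plus two extra orthogonal generators e+ (e+^2 = +1) and e- (e-^2 = -1), from which the null vectors e0, einf are built.
Number of generators m = 3 + 2 = 5.
dim Cl(p,q) = 2^m = 2^5 = 32


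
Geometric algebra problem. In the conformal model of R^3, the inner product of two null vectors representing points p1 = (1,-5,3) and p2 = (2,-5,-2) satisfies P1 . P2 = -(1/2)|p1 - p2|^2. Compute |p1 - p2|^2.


p1 - p2 = (-1, 0, 5)
|p1 - p2|^2 = (-1)^2 + 0^2 + 5^2
= 1 + 0 + 25
= 26


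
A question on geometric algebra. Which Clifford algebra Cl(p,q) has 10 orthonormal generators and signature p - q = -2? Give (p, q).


We need p + q = 10 and p - q = -2.
Adding: 2p = 10 + (-2) = 8, so p = 4.
Then q = 10 - 4 = 6.
(p, q) = (4, 6)


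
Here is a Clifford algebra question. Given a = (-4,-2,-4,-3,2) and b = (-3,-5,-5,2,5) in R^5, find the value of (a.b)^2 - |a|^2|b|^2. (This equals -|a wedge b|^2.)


a . b = (-4)*(-3) + (-2)*(-5) + (-4)*(-5) + (-3)*2 + 2*5
= 12 + 10 + 20 + (-6) + 10 = 46
|a|^2 = (-4)^2 + (-2)^2 + (-4)^2 + (-3)^2 + 2^2 = 49
|b|^2 = (-3)^2 + (-5)^2 + (-5)^2 + 2^2 + 5^2 = 88
(a.b)^2 = 46^2 = 2116
|a|^2 * |b|^2 = 49 * 88 = 4312
Result = 2116 - 4312 = -2196
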